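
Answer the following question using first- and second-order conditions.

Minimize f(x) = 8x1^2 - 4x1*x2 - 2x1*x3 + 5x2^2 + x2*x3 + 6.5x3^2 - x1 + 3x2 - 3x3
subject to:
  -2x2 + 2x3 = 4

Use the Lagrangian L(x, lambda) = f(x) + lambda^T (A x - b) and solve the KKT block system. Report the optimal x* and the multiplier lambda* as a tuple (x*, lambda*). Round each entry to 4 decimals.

Form the Lagrangian:
  L(x, lambda) = (1/2) x^T Q x + c^T x + lambda^T (A x - b)
Stationarity (grad_x L = 0): Q x + c + A^T lambda = 0.
Primal feasibility: A x = b.

This gives the KKT block system:
  [ Q   A^T ] [ x     ]   [-c ]
  [ A    0  ] [ lambda ] = [ b ]

Solving the linear system:
  x*      = (-0.1181, -1.1484, 0.8516)
  lambda* = (-3.5797)
  f(x*)   = 4.2184

x* = (-0.1181, -1.1484, 0.8516), lambda* = (-3.5797)


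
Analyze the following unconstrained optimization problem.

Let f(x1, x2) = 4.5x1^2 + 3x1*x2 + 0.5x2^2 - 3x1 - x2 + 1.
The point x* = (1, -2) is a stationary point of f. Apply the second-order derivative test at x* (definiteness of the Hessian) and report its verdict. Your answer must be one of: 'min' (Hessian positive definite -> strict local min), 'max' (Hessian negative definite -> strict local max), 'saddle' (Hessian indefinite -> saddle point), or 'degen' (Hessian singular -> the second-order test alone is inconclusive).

Compute the Hessian H = grad^2 f:
  H = [[9, 3], [3, 1]]
Verify stationarity: grad f(x*) = H x* + g = (0, 0).
Eigenvalues of H: 0, 10.
H has a zero eigenvalue (singular; positive semidefinite but not definite), so H is neither positive definite, negative definite, nor indefinite. The second-order test alone is inconclusive -> degen.
(Indeed, f is constant along the null direction of H through x*, so x* is not a strict local extremum.)

degen


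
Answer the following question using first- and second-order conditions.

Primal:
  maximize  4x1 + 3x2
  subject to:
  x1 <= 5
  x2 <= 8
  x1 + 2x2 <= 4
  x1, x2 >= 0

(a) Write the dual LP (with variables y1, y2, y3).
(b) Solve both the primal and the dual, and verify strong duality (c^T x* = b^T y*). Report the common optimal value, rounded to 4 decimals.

The standard primal-dual pair for 'max c^T x s.t. A x <= b, x >= 0' is:
  Dual:  min b^T y  s.t.  A^T y >= c,  y >= 0.

So the dual LP is:
  minimize  5y1 + 8y2 + 4y3
  subject to:
    y1 + y3 >= 4
    y2 + 2y3 >= 3
    y1, y2, y3 >= 0

Solving the primal: x* = (4, 0).
  primal value c^T x* = 16.
Solving the dual: y* = (0, 0, 4).
  dual value b^T y* = 16.
Strong duality: c^T x* = b^T y*. Confirmed.

16


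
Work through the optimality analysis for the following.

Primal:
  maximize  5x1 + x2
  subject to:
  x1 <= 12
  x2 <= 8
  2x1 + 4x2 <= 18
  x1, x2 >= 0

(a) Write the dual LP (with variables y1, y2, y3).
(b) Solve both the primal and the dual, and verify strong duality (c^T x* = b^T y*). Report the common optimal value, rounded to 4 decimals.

The standard primal-dual pair for 'max c^T x s.t. A x <= b, x >= 0' is:
  Dual:  min b^T y  s.t.  A^T y >= c,  y >= 0.

So the dual LP is:
  minimize  12y1 + 8y2 + 18y3
  subject to:
    y1 + 2y3 >= 5
    y2 + 4y3 >= 1
    y1, y2, y3 >= 0

Solving the primal: x* = (9, 0).
  primal value c^T x* = 45.
Solving the dual: y* = (0, 0, 2.5).
  dual value b^T y* = 45.
Strong duality: c^T x* = b^T y*. Confirmed.

45


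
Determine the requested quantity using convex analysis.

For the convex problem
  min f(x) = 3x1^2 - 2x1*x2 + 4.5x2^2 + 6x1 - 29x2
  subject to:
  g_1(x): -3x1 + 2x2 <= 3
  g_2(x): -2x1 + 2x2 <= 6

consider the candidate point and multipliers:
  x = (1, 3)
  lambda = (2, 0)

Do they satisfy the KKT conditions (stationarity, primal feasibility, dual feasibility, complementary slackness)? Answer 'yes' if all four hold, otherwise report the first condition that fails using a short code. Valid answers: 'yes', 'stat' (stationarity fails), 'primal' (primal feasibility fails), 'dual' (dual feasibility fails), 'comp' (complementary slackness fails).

Gradient of f: grad f(x) = Q x + c = (6, -4)
Constraint values g_i(x) = a_i^T x - b_i:
  g_1((1, 3)) = 0
  g_2((1, 3)) = -2
Stationarity residual: grad f(x) + sum_i lambda_i a_i = (0, 0)
  -> stationarity OK
Primal feasibility (all g_i <= 0): OK
Dual feasibility (all lambda_i >= 0): OK
Complementary slackness (lambda_i * g_i(x) = 0 for all i): OK

Verdict: yes, KKT holds.

yes


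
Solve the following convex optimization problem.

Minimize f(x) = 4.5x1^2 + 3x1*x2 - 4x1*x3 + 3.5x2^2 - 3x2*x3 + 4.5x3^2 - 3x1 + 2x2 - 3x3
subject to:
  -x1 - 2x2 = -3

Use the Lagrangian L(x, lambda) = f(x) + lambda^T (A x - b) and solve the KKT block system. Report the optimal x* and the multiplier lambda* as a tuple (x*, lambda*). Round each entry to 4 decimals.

Form the Lagrangian:
  L(x, lambda) = (1/2) x^T Q x + c^T x + lambda^T (A x - b)
Stationarity (grad_x L = 0): Q x + c + A^T lambda = 0.
Primal feasibility: A x = b.

This gives the KKT block system:
  [ Q   A^T ] [ x     ]   [-c ]
  [ A    0  ] [ lambda ] = [ b ]

Solving the linear system:
  x*      = (0.9685, 1.0157, 1.1024)
  lambda* = (4.3543)
  f(x*)   = 4.4409

x* = (0.9685, 1.0157, 1.1024), lambda* = (4.3543)


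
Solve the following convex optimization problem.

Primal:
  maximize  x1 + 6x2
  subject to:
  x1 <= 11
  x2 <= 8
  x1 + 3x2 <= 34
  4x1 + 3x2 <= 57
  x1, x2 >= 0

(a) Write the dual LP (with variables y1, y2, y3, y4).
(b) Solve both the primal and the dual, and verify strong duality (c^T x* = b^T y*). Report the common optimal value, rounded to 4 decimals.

The standard primal-dual pair for 'max c^T x s.t. A x <= b, x >= 0' is:
  Dual:  min b^T y  s.t.  A^T y >= c,  y >= 0.

So the dual LP is:
  minimize  11y1 + 8y2 + 34y3 + 57y4
  subject to:
    y1 + y3 + 4y4 >= 1
    y2 + 3y3 + 3y4 >= 6
    y1, y2, y3, y4 >= 0

Solving the primal: x* = (8.25, 8).
  primal value c^T x* = 56.25.
Solving the dual: y* = (0, 5.25, 0, 0.25).
  dual value b^T y* = 56.25.
Strong duality: c^T x* = b^T y*. Confirmed.

56.25


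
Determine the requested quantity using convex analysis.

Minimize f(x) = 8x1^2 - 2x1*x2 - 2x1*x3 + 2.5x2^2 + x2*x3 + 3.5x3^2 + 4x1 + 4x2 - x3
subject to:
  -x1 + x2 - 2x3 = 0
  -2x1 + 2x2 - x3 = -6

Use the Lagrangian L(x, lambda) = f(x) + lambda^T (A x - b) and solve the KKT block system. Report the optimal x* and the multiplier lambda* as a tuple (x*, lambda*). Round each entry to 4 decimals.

Form the Lagrangian:
  L(x, lambda) = (1/2) x^T Q x + c^T x + lambda^T (A x - b)
Stationarity (grad_x L = 0): Q x + c + A^T lambda = 0.
Primal feasibility: A x = b.

This gives the KKT block system:
  [ Q   A^T ] [ x     ]   [-c ]
  [ A    0  ] [ lambda ] = [ b ]

Solving the linear system:
  x*      = (0.1176, -3.8824, -2)
  lambda* = (-18.6275, 18.1373)
  f(x*)   = 47.8824

x* = (0.1176, -3.8824, -2), lambda* = (-18.6275, 18.1373)


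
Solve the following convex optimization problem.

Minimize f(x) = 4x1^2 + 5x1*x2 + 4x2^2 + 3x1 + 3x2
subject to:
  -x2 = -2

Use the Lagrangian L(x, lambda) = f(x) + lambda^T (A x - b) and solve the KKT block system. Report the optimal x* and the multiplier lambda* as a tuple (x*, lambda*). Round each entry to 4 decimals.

Form the Lagrangian:
  L(x, lambda) = (1/2) x^T Q x + c^T x + lambda^T (A x - b)
Stationarity (grad_x L = 0): Q x + c + A^T lambda = 0.
Primal feasibility: A x = b.

This gives the KKT block system:
  [ Q   A^T ] [ x     ]   [-c ]
  [ A    0  ] [ lambda ] = [ b ]

Solving the linear system:
  x*      = (-1.625, 2)
  lambda* = (10.875)
  f(x*)   = 11.4375

x* = (-1.625, 2), lambda* = (10.875)


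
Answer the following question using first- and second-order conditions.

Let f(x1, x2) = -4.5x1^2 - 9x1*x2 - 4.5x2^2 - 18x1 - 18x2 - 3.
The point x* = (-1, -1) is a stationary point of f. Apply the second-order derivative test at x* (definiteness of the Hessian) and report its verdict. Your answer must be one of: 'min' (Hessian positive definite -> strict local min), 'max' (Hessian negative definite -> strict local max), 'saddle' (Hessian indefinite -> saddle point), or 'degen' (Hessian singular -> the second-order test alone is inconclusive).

Compute the Hessian H = grad^2 f:
  H = [[-9, -9], [-9, -9]]
Verify stationarity: grad f(x*) = H x* + g = (0, 0).
Eigenvalues of H: -18, 0.
H has a zero eigenvalue (singular; negative semidefinite but not definite), so H is neither positive definite, negative definite, nor indefinite. The second-order test alone is inconclusive -> degen.
(Indeed, f is constant along the null direction of H through x*, so x* is not a strict local extremum.)

degen


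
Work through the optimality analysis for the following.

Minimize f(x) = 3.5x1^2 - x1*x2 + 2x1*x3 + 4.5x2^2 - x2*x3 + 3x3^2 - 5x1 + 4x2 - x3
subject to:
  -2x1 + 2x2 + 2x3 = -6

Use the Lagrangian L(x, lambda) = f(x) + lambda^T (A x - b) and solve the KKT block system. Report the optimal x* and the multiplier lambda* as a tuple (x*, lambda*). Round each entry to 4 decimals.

Form the Lagrangian:
  L(x, lambda) = (1/2) x^T Q x + c^T x + lambda^T (A x - b)
Stationarity (grad_x L = 0): Q x + c + A^T lambda = 0.
Primal feasibility: A x = b.

This gives the KKT block system:
  [ Q   A^T ] [ x     ]   [-c ]
  [ A    0  ] [ lambda ] = [ b ]

Solving the linear system:
  x*      = (1.3228, -0.7513, -0.9259)
  lambda* = (1.5794)
  f(x*)   = 0.3915

x* = (1.3228, -0.7513, -0.9259), lambda* = (1.5794)


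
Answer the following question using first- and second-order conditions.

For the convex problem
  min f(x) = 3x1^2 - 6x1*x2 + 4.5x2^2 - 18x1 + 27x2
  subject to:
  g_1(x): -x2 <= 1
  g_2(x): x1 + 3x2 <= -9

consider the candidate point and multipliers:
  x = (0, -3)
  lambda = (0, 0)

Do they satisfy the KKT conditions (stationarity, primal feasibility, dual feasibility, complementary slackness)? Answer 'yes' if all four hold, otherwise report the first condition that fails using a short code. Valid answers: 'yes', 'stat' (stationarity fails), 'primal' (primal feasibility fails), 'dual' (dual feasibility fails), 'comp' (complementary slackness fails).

Gradient of f: grad f(x) = Q x + c = (0, 0)
Constraint values g_i(x) = a_i^T x - b_i:
  g_1((0, -3)) = 2
  g_2((0, -3)) = 0
Stationarity residual: grad f(x) + sum_i lambda_i a_i = (0, 0)
  -> stationarity OK
Primal feasibility (all g_i <= 0): FAILS
Dual feasibility (all lambda_i >= 0): OK
Complementary slackness (lambda_i * g_i(x) = 0 for all i): OK

Verdict: the first failing condition is primal_feasibility -> primal.

primal


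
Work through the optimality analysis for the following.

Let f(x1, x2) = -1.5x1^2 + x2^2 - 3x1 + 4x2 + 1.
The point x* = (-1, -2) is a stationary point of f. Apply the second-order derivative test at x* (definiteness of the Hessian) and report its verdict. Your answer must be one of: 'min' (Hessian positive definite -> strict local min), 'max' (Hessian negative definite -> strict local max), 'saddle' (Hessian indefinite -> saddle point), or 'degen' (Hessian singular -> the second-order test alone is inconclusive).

Compute the Hessian H = grad^2 f:
  H = [[-3, 0], [0, 2]]
Verify stationarity: grad f(x*) = H x* + g = (0, 0).
Eigenvalues of H: -3, 2.
Eigenvalues have mixed signs, so H is indefinite -> x* is a saddle point.

saddle


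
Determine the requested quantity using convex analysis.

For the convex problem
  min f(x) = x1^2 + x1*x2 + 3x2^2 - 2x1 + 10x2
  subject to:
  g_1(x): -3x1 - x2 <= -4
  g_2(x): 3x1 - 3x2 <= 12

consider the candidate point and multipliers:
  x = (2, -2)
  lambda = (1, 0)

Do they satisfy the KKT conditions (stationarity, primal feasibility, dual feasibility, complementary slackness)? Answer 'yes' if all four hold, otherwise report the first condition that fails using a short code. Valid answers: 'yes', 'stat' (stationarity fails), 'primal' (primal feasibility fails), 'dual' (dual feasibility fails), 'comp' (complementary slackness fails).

Gradient of f: grad f(x) = Q x + c = (0, 0)
Constraint values g_i(x) = a_i^T x - b_i:
  g_1((2, -2)) = 0
  g_2((2, -2)) = 0
Stationarity residual: grad f(x) + sum_i lambda_i a_i = (-3, -1)
  -> stationarity FAILS
Primal feasibility (all g_i <= 0): OK
Dual feasibility (all lambda_i >= 0): OK
Complementary slackness (lambda_i * g_i(x) = 0 for all i): OK

Verdict: the first failing condition is stationarity -> stat.

stat


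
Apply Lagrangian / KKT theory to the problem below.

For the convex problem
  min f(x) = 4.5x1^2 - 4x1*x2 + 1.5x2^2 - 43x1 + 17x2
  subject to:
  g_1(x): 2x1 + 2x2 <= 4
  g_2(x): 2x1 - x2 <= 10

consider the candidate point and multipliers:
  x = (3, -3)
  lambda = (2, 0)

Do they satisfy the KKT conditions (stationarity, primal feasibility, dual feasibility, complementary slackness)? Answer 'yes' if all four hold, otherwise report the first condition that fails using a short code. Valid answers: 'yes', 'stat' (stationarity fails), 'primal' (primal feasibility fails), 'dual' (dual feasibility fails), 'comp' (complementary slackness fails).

Gradient of f: grad f(x) = Q x + c = (-4, -4)
Constraint values g_i(x) = a_i^T x - b_i:
  g_1((3, -3)) = -4
  g_2((3, -3)) = -1
Stationarity residual: grad f(x) + sum_i lambda_i a_i = (0, 0)
  -> stationarity OK
Primal feasibility (all g_i <= 0): OK
Dual feasibility (all lambda_i >= 0): OK
Complementary slackness (lambda_i * g_i(x) = 0 for all i): FAILS

Verdict: the first failing condition is complementary_slackness -> comp.

comp


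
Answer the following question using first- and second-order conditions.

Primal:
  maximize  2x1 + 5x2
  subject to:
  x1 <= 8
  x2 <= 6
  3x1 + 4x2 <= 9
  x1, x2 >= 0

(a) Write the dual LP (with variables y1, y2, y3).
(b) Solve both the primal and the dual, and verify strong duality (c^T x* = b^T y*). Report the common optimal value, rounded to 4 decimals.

The standard primal-dual pair for 'max c^T x s.t. A x <= b, x >= 0' is:
  Dual:  min b^T y  s.t.  A^T y >= c,  y >= 0.

So the dual LP is:
  minimize  8y1 + 6y2 + 9y3
  subject to:
    y1 + 3y3 >= 2
    y2 + 4y3 >= 5
    y1, y2, y3 >= 0

Solving the primal: x* = (0, 2.25).
  primal value c^T x* = 11.25.
Solving the dual: y* = (0, 0, 1.25).
  dual value b^T y* = 11.25.
Strong duality: c^T x* = b^T y*. Confirmed.

11.25


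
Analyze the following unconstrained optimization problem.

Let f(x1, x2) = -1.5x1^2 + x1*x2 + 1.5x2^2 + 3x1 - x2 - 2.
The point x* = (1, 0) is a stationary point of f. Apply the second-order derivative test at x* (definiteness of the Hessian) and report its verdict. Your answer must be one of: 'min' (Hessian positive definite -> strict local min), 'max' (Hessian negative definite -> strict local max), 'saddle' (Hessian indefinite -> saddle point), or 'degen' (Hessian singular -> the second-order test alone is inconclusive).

Compute the Hessian H = grad^2 f:
  H = [[-3, 1], [1, 3]]
Verify stationarity: grad f(x*) = H x* + g = (0, 0).
Eigenvalues of H: -3.1623, 3.1623.
Eigenvalues have mixed signs, so H is indefinite -> x* is a saddle point.

saddle


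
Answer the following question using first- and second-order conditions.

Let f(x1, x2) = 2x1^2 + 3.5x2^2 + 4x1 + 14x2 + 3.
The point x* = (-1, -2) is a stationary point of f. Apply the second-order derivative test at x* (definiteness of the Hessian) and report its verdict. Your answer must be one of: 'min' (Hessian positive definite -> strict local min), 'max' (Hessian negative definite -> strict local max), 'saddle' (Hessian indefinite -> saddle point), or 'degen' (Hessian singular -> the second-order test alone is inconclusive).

Compute the Hessian H = grad^2 f:
  H = [[4, 0], [0, 7]]
Verify stationarity: grad f(x*) = H x* + g = (0, 0).
Eigenvalues of H: 4, 7.
Both eigenvalues > 0, so H is positive definite -> x* is a strict local min.

min


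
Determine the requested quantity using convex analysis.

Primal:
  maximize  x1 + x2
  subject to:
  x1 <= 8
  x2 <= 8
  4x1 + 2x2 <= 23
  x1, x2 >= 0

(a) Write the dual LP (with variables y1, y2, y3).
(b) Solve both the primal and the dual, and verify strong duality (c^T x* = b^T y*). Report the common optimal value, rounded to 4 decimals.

The standard primal-dual pair for 'max c^T x s.t. A x <= b, x >= 0' is:
  Dual:  min b^T y  s.t.  A^T y >= c,  y >= 0.

So the dual LP is:
  minimize  8y1 + 8y2 + 23y3
  subject to:
    y1 + 4y3 >= 1
    y2 + 2y3 >= 1
    y1, y2, y3 >= 0

Solving the primal: x* = (1.75, 8).
  primal value c^T x* = 9.75.
Solving the dual: y* = (0, 0.5, 0.25).
  dual value b^T y* = 9.75.
Strong duality: c^T x* = b^T y*. Confirmed.

9.75


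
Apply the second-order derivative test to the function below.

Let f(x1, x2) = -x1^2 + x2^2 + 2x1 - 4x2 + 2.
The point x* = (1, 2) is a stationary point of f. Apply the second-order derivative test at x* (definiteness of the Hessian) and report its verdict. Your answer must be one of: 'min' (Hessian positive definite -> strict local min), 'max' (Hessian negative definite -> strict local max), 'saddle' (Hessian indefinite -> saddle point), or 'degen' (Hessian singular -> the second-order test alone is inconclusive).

Compute the Hessian H = grad^2 f:
  H = [[-2, 0], [0, 2]]
Verify stationarity: grad f(x*) = H x* + g = (0, 0).
Eigenvalues of H: -2, 2.
Eigenvalues have mixed signs, so H is indefinite -> x* is a saddle point.

saddle


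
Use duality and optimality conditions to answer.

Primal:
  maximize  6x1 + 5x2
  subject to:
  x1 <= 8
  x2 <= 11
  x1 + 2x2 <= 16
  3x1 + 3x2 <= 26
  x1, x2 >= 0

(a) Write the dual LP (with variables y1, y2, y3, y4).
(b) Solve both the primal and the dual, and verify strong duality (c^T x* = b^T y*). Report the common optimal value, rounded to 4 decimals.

The standard primal-dual pair for 'max c^T x s.t. A x <= b, x >= 0' is:
  Dual:  min b^T y  s.t.  A^T y >= c,  y >= 0.

So the dual LP is:
  minimize  8y1 + 11y2 + 16y3 + 26y4
  subject to:
    y1 + y3 + 3y4 >= 6
    y2 + 2y3 + 3y4 >= 5
    y1, y2, y3, y4 >= 0

Solving the primal: x* = (8, 0.6667).
  primal value c^T x* = 51.3333.
Solving the dual: y* = (1, 0, 0, 1.6667).
  dual value b^T y* = 51.3333.
Strong duality: c^T x* = b^T y*. Confirmed.

51.3333


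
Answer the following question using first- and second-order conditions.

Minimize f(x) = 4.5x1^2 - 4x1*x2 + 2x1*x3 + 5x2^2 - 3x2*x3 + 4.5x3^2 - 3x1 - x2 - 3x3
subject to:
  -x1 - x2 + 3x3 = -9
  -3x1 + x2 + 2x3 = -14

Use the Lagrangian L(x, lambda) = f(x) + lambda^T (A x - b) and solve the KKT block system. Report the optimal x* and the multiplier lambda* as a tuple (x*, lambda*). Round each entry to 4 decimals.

Form the Lagrangian:
  L(x, lambda) = (1/2) x^T Q x + c^T x + lambda^T (A x - b)
Stationarity (grad_x L = 0): Q x + c + A^T lambda = 0.
Primal feasibility: A x = b.

This gives the KKT block system:
  [ Q   A^T ] [ x     ]   [-c ]
  [ A    0  ] [ lambda ] = [ b ]

Solving the linear system:
  x*      = (3.3747, -0.0754, -1.9002)
  lambda* = (-1.1955, 8.3564)
  f(x*)   = 50.9409

x* = (3.3747, -0.0754, -1.9002), lambda* = (-1.1955, 8.3564)


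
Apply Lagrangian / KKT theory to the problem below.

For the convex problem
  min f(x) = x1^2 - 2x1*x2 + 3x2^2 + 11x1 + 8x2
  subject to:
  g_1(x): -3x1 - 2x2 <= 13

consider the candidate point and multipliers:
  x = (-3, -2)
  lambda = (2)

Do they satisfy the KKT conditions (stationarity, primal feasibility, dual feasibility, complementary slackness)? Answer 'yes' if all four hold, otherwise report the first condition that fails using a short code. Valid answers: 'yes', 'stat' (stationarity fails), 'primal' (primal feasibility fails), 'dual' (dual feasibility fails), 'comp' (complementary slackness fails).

Gradient of f: grad f(x) = Q x + c = (9, 2)
Constraint values g_i(x) = a_i^T x - b_i:
  g_1((-3, -2)) = 0
Stationarity residual: grad f(x) + sum_i lambda_i a_i = (3, -2)
  -> stationarity FAILS
Primal feasibility (all g_i <= 0): OK
Dual feasibility (all lambda_i >= 0): OK
Complementary slackness (lambda_i * g_i(x) = 0 for all i): OK

Verdict: the first failing condition is stationarity -> stat.

stat


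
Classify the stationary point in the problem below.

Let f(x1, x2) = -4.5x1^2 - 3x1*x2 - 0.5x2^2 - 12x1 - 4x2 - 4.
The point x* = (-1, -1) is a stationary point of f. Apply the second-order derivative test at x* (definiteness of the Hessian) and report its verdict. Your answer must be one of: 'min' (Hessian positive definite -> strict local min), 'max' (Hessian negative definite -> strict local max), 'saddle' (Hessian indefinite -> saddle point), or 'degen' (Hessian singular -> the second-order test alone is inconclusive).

Compute the Hessian H = grad^2 f:
  H = [[-9, -3], [-3, -1]]
Verify stationarity: grad f(x*) = H x* + g = (0, 0).
Eigenvalues of H: -10, 0.
H has a zero eigenvalue (singular; negative semidefinite but not definite), so H is neither positive definite, negative definite, nor indefinite. The second-order test alone is inconclusive -> degen.
(Indeed, f is constant along the null direction of H through x*, so x* is not a strict local extremum.)

degen


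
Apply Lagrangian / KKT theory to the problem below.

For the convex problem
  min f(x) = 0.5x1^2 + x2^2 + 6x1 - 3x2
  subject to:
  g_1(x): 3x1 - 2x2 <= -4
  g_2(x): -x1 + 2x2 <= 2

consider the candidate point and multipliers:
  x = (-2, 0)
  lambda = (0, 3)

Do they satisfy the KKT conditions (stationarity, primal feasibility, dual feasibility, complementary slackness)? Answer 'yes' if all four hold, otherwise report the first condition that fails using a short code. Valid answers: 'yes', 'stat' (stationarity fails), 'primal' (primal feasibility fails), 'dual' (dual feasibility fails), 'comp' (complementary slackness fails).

Gradient of f: grad f(x) = Q x + c = (4, -3)
Constraint values g_i(x) = a_i^T x - b_i:
  g_1((-2, 0)) = -2
  g_2((-2, 0)) = 0
Stationarity residual: grad f(x) + sum_i lambda_i a_i = (1, 3)
  -> stationarity FAILS
Primal feasibility (all g_i <= 0): OK
Dual feasibility (all lambda_i >= 0): OK
Complementary slackness (lambda_i * g_i(x) = 0 for all i): OK

Verdict: the first failing condition is stationarity -> stat.

stat


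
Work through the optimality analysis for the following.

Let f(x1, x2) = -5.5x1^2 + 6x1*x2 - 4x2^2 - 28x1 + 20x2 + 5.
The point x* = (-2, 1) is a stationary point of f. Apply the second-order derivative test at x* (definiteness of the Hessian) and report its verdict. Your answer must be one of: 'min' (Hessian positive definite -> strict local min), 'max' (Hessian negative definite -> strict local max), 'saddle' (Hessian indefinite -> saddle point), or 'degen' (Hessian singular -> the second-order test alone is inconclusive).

Compute the Hessian H = grad^2 f:
  H = [[-11, 6], [6, -8]]
Verify stationarity: grad f(x*) = H x* + g = (0, 0).
Eigenvalues of H: -15.6847, -3.3153.
Both eigenvalues < 0, so H is negative definite -> x* is a strict local max.

max


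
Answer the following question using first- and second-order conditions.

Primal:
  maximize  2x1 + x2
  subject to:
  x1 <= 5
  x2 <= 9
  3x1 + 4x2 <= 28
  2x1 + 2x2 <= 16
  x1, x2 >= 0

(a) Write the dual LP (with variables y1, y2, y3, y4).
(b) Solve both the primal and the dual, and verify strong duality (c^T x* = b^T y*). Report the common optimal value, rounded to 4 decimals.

The standard primal-dual pair for 'max c^T x s.t. A x <= b, x >= 0' is:
  Dual:  min b^T y  s.t.  A^T y >= c,  y >= 0.

So the dual LP is:
  minimize  5y1 + 9y2 + 28y3 + 16y4
  subject to:
    y1 + 3y3 + 2y4 >= 2
    y2 + 4y3 + 2y4 >= 1
    y1, y2, y3, y4 >= 0

Solving the primal: x* = (5, 3).
  primal value c^T x* = 13.
Solving the dual: y* = (1, 0, 0, 0.5).
  dual value b^T y* = 13.
Strong duality: c^T x* = b^T y*. Confirmed.

13


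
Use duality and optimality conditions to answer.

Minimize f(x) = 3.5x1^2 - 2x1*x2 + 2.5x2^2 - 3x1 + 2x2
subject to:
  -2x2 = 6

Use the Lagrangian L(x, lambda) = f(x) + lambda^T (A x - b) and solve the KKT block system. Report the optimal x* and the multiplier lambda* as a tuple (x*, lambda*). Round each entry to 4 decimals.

Form the Lagrangian:
  L(x, lambda) = (1/2) x^T Q x + c^T x + lambda^T (A x - b)
Stationarity (grad_x L = 0): Q x + c + A^T lambda = 0.
Primal feasibility: A x = b.

This gives the KKT block system:
  [ Q   A^T ] [ x     ]   [-c ]
  [ A    0  ] [ lambda ] = [ b ]

Solving the linear system:
  x*      = (-0.4286, -3)
  lambda* = (-6.0714)
  f(x*)   = 15.8571

x* = (-0.4286, -3), lambda* = (-6.0714)


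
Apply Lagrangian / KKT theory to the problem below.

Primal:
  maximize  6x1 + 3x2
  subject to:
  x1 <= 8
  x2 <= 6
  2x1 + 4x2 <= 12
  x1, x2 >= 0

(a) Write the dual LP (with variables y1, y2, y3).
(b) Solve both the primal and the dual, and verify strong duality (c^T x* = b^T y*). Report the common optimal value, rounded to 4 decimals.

The standard primal-dual pair for 'max c^T x s.t. A x <= b, x >= 0' is:
  Dual:  min b^T y  s.t.  A^T y >= c,  y >= 0.

So the dual LP is:
  minimize  8y1 + 6y2 + 12y3
  subject to:
    y1 + 2y3 >= 6
    y2 + 4y3 >= 3
    y1, y2, y3 >= 0

Solving the primal: x* = (6, 0).
  primal value c^T x* = 36.
Solving the dual: y* = (0, 0, 3).
  dual value b^T y* = 36.
Strong duality: c^T x* = b^T y*. Confirmed.

36


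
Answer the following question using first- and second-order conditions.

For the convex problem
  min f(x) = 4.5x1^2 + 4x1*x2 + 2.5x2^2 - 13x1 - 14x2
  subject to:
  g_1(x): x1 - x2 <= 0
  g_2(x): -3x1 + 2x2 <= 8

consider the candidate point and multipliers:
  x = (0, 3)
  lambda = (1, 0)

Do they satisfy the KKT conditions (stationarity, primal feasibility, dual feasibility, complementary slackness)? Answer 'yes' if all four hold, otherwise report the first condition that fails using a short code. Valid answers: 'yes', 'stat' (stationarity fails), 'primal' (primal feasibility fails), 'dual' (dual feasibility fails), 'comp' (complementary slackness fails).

Gradient of f: grad f(x) = Q x + c = (-1, 1)
Constraint values g_i(x) = a_i^T x - b_i:
  g_1((0, 3)) = -3
  g_2((0, 3)) = -2
Stationarity residual: grad f(x) + sum_i lambda_i a_i = (0, 0)
  -> stationarity OK
Primal feasibility (all g_i <= 0): OK
Dual feasibility (all lambda_i >= 0): OK
Complementary slackness (lambda_i * g_i(x) = 0 for all i): FAILS

Verdict: the first failing condition is complementary_slackness -> comp.

comp


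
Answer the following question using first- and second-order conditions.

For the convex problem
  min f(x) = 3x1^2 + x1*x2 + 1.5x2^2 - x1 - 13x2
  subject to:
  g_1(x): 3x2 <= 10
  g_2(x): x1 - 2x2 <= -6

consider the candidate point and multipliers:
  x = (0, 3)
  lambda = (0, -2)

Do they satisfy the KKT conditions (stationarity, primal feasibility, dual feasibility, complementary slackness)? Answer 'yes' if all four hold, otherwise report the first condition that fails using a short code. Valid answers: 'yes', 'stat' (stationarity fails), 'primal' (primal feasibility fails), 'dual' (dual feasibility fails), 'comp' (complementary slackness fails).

Gradient of f: grad f(x) = Q x + c = (2, -4)
Constraint values g_i(x) = a_i^T x - b_i:
  g_1((0, 3)) = -1
  g_2((0, 3)) = 0
Stationarity residual: grad f(x) + sum_i lambda_i a_i = (0, 0)
  -> stationarity OK
Primal feasibility (all g_i <= 0): OK
Dual feasibility (all lambda_i >= 0): FAILS
Complementary slackness (lambda_i * g_i(x) = 0 for all i): OK

Verdict: the first failing condition is dual_feasibility -> dual.

dual


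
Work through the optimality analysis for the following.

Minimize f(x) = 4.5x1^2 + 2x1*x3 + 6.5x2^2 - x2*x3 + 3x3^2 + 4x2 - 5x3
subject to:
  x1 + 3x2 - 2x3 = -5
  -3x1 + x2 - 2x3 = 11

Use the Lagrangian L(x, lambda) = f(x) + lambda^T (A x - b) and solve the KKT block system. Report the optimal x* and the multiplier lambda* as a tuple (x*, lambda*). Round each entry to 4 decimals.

Form the Lagrangian:
  L(x, lambda) = (1/2) x^T Q x + c^T x + lambda^T (A x - b)
Stationarity (grad_x L = 0): Q x + c + A^T lambda = 0.
Primal feasibility: A x = b.

This gives the KKT block system:
  [ Q   A^T ] [ x     ]   [-c ]
  [ A    0  ] [ lambda ] = [ b ]

Solving the linear system:
  x*      = (-3.7834, -0.4331, -0.0414)
  lambda* = (3.8901, -10.0812)
  f(x*)   = 64.4092

x* = (-3.7834, -0.4331, -0.0414), lambda* = (3.8901, -10.0812)


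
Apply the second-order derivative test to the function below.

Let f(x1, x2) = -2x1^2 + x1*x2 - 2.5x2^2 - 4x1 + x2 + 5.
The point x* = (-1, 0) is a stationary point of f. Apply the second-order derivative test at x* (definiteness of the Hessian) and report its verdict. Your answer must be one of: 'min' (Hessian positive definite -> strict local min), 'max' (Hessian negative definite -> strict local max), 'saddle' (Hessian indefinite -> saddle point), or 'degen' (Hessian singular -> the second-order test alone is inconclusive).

Compute the Hessian H = grad^2 f:
  H = [[-4, 1], [1, -5]]
Verify stationarity: grad f(x*) = H x* + g = (0, 0).
Eigenvalues of H: -5.618, -3.382.
Both eigenvalues < 0, so H is negative definite -> x* is a strict local max.

max


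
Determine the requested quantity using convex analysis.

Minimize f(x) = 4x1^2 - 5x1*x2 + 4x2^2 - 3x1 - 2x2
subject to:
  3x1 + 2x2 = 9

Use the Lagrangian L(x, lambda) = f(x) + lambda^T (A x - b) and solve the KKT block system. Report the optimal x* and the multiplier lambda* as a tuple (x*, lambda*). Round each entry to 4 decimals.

Form the Lagrangian:
  L(x, lambda) = (1/2) x^T Q x + c^T x + lambda^T (A x - b)
Stationarity (grad_x L = 0): Q x + c + A^T lambda = 0.
Primal feasibility: A x = b.

This gives the KKT block system:
  [ Q   A^T ] [ x     ]   [-c ]
  [ A    0  ] [ lambda ] = [ b ]

Solving the linear system:
  x*      = (1.8659, 1.7012)
  lambda* = (-1.1402)
  f(x*)   = 0.6311

x* = (1.8659, 1.7012), lambda* = (-1.1402)


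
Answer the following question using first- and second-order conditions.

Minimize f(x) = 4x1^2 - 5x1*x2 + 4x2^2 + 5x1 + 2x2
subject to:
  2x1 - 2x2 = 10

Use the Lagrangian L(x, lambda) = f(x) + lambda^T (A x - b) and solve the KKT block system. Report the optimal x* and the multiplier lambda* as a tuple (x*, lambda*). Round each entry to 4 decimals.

Form the Lagrangian:
  L(x, lambda) = (1/2) x^T Q x + c^T x + lambda^T (A x - b)
Stationarity (grad_x L = 0): Q x + c + A^T lambda = 0.
Primal feasibility: A x = b.

This gives the KKT block system:
  [ Q   A^T ] [ x     ]   [-c ]
  [ A    0  ] [ lambda ] = [ b ]

Solving the linear system:
  x*      = (1.3333, -3.6667)
  lambda* = (-17)
  f(x*)   = 84.6667

x* = (1.3333, -3.6667), lambda* = (-17)


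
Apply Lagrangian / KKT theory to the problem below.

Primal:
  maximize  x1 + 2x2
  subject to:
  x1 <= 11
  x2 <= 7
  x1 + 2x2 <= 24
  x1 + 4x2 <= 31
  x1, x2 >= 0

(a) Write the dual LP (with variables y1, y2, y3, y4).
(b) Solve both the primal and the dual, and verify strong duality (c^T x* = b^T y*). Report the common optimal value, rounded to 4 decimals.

The standard primal-dual pair for 'max c^T x s.t. A x <= b, x >= 0' is:
  Dual:  min b^T y  s.t.  A^T y >= c,  y >= 0.

So the dual LP is:
  minimize  11y1 + 7y2 + 24y3 + 31y4
  subject to:
    y1 + y3 + y4 >= 1
    y2 + 2y3 + 4y4 >= 2
    y1, y2, y3, y4 >= 0

Solving the primal: x* = (11, 5).
  primal value c^T x* = 21.
Solving the dual: y* = (0.5, 0, 0, 0.5).
  dual value b^T y* = 21.
Strong duality: c^T x* = b^T y*. Confirmed.

21


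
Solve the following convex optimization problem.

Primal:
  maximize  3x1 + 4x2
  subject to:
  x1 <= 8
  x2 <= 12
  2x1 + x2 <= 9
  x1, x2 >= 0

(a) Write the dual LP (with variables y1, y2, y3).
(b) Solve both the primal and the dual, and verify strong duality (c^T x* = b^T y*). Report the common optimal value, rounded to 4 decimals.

The standard primal-dual pair for 'max c^T x s.t. A x <= b, x >= 0' is:
  Dual:  min b^T y  s.t.  A^T y >= c,  y >= 0.

So the dual LP is:
  minimize  8y1 + 12y2 + 9y3
  subject to:
    y1 + 2y3 >= 3
    y2 + y3 >= 4
    y1, y2, y3 >= 0

Solving the primal: x* = (0, 9).
  primal value c^T x* = 36.
Solving the dual: y* = (0, 0, 4).
  dual value b^T y* = 36.
Strong duality: c^T x* = b^T y*. Confirmed.

36


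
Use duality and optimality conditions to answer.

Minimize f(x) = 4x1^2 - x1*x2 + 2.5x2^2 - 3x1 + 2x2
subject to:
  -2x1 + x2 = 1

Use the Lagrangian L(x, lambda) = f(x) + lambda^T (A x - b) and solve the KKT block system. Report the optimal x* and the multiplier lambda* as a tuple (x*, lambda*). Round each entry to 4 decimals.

Form the Lagrangian:
  L(x, lambda) = (1/2) x^T Q x + c^T x + lambda^T (A x - b)
Stationarity (grad_x L = 0): Q x + c + A^T lambda = 0.
Primal feasibility: A x = b.

This gives the KKT block system:
  [ Q   A^T ] [ x     ]   [-c ]
  [ A    0  ] [ lambda ] = [ b ]

Solving the linear system:
  x*      = (-0.4167, 0.1667)
  lambda* = (-3.25)
  f(x*)   = 2.4167

x* = (-0.4167, 0.1667), lambda* = (-3.25)


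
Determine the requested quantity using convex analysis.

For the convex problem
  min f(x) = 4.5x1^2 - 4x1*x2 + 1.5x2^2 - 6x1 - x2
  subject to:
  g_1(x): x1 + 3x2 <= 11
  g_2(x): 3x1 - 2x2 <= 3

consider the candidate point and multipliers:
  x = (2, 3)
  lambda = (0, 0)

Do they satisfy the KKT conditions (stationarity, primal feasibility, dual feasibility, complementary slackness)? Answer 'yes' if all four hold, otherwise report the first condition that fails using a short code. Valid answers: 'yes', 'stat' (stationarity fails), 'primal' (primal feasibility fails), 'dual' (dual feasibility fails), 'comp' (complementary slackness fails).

Gradient of f: grad f(x) = Q x + c = (0, 0)
Constraint values g_i(x) = a_i^T x - b_i:
  g_1((2, 3)) = 0
  g_2((2, 3)) = -3
Stationarity residual: grad f(x) + sum_i lambda_i a_i = (0, 0)
  -> stationarity OK
Primal feasibility (all g_i <= 0): OK
Dual feasibility (all lambda_i >= 0): OK
Complementary slackness (lambda_i * g_i(x) = 0 for all i): OK

Verdict: yes, KKT holds.

yes


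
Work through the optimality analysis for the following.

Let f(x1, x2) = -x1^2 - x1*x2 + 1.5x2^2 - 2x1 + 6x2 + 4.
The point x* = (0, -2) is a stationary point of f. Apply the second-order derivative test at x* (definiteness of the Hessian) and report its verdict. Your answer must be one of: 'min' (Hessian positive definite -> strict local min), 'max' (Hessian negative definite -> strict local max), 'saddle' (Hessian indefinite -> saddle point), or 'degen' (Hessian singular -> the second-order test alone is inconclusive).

Compute the Hessian H = grad^2 f:
  H = [[-2, -1], [-1, 3]]
Verify stationarity: grad f(x*) = H x* + g = (0, 0).
Eigenvalues of H: -2.1926, 3.1926.
Eigenvalues have mixed signs, so H is indefinite -> x* is a saddle point.

saddle


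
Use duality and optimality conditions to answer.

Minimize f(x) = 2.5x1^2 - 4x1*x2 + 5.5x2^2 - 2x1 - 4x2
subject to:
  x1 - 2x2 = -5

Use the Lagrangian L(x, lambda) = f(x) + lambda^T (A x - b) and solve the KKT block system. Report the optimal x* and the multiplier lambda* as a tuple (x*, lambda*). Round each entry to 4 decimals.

Form the Lagrangian:
  L(x, lambda) = (1/2) x^T Q x + c^T x + lambda^T (A x - b)
Stationarity (grad_x L = 0): Q x + c + A^T lambda = 0.
Primal feasibility: A x = b.

This gives the KKT block system:
  [ Q   A^T ] [ x     ]   [-c ]
  [ A    0  ] [ lambda ] = [ b ]

Solving the linear system:
  x*      = (0.0667, 2.5333)
  lambda* = (11.8)
  f(x*)   = 24.3667

x* = (0.0667, 2.5333), lambda* = (11.8)


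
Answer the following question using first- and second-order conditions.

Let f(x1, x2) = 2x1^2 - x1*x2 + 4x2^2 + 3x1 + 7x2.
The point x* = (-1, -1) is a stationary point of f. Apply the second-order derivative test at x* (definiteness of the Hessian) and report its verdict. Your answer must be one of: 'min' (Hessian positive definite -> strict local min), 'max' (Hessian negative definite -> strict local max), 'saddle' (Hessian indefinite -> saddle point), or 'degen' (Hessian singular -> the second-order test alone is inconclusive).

Compute the Hessian H = grad^2 f:
  H = [[4, -1], [-1, 8]]
Verify stationarity: grad f(x*) = H x* + g = (0, 0).
Eigenvalues of H: 3.7639, 8.2361.
Both eigenvalues > 0, so H is positive definite -> x* is a strict local min.

min


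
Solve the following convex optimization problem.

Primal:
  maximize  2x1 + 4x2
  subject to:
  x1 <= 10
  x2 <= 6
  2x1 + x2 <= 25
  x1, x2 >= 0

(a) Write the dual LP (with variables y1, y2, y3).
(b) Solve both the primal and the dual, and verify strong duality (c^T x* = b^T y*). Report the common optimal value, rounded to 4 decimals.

The standard primal-dual pair for 'max c^T x s.t. A x <= b, x >= 0' is:
  Dual:  min b^T y  s.t.  A^T y >= c,  y >= 0.

So the dual LP is:
  minimize  10y1 + 6y2 + 25y3
  subject to:
    y1 + 2y3 >= 2
    y2 + y3 >= 4
    y1, y2, y3 >= 0

Solving the primal: x* = (9.5, 6).
  primal value c^T x* = 43.
Solving the dual: y* = (0, 3, 1).
  dual value b^T y* = 43.
Strong duality: c^T x* = b^T y*. Confirmed.

43


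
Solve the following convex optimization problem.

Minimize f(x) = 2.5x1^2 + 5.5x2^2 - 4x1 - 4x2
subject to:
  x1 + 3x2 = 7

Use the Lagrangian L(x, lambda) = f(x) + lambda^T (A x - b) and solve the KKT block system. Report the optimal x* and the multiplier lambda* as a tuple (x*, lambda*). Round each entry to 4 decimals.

Form the Lagrangian:
  L(x, lambda) = (1/2) x^T Q x + c^T x + lambda^T (A x - b)
Stationarity (grad_x L = 0): Q x + c + A^T lambda = 0.
Primal feasibility: A x = b.

This gives the KKT block system:
  [ Q   A^T ] [ x     ]   [-c ]
  [ A    0  ] [ lambda ] = [ b ]

Solving the linear system:
  x*      = (1.8036, 1.7321)
  lambda* = (-5.0179)
  f(x*)   = 10.4911

x* = (1.8036, 1.7321), lambda* = (-5.0179)


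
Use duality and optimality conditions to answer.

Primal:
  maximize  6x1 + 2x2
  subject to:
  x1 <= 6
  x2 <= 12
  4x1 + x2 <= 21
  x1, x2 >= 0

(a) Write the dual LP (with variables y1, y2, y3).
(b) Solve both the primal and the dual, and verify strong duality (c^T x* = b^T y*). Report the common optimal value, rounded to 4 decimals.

The standard primal-dual pair for 'max c^T x s.t. A x <= b, x >= 0' is:
  Dual:  min b^T y  s.t.  A^T y >= c,  y >= 0.

So the dual LP is:
  minimize  6y1 + 12y2 + 21y3
  subject to:
    y1 + 4y3 >= 6
    y2 + y3 >= 2
    y1, y2, y3 >= 0

Solving the primal: x* = (2.25, 12).
  primal value c^T x* = 37.5.
Solving the dual: y* = (0, 0.5, 1.5).
  dual value b^T y* = 37.5.
Strong duality: c^T x* = b^T y*. Confirmed.

37.5


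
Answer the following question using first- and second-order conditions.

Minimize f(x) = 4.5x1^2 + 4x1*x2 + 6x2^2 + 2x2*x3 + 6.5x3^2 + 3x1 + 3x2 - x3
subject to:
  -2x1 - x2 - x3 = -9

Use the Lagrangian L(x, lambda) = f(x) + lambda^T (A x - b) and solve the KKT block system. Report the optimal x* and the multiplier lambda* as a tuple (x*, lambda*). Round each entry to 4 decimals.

Form the Lagrangian:
  L(x, lambda) = (1/2) x^T Q x + c^T x + lambda^T (A x - b)
Stationarity (grad_x L = 0): Q x + c + A^T lambda = 0.
Primal feasibility: A x = b.

This gives the KKT block system:
  [ Q   A^T ] [ x     ]   [-c ]
  [ A    0  ] [ lambda ] = [ b ]

Solving the linear system:
  x*      = (3.8661, -0.2628, 1.5306)
  lambda* = (18.3719)
  f(x*)   = 87.3132

x* = (3.8661, -0.2628, 1.5306), lambda* = (18.3719)


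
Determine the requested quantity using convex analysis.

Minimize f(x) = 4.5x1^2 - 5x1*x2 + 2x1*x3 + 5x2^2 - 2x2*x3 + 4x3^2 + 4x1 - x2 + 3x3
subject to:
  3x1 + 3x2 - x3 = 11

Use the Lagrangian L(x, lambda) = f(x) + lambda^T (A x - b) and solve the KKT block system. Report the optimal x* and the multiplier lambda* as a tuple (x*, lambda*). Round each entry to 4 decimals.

Form the Lagrangian:
  L(x, lambda) = (1/2) x^T Q x + c^T x + lambda^T (A x - b)
Stationarity (grad_x L = 0): Q x + c + A^T lambda = 0.
Primal feasibility: A x = b.

This gives the KKT block system:
  [ Q   A^T ] [ x     ]   [-c ]
  [ A    0  ] [ lambda ] = [ b ]

Solving the linear system:
  x*      = (1.6982, 1.7175, -0.7531)
  lambda* = (-3.0633)
  f(x*)   = 18.2563

x* = (1.6982, 1.7175, -0.7531), lambda* = (-3.0633)


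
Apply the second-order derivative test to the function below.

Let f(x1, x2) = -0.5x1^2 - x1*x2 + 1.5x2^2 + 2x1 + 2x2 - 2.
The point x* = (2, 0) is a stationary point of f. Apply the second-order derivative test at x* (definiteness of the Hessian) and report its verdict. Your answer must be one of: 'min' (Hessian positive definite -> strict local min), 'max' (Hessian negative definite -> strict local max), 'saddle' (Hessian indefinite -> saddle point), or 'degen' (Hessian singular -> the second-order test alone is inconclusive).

Compute the Hessian H = grad^2 f:
  H = [[-1, -1], [-1, 3]]
Verify stationarity: grad f(x*) = H x* + g = (0, 0).
Eigenvalues of H: -1.2361, 3.2361.
Eigenvalues have mixed signs, so H is indefinite -> x* is a saddle point.

saddle
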